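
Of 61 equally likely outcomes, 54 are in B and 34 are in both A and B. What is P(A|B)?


P(A|B) = P(A∩B)/P(B) = (34/61)/(54/61) = 34/54 = 17/27

17/27


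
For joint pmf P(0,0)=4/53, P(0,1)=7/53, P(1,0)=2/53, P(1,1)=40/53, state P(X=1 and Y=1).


Read from table: P(X=1, Y=1) = 40/53

40/53


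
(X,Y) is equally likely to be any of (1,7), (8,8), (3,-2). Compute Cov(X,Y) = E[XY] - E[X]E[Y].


E[X]=4, E[Y]=13/3, E[XY]=65/3
Cov(X,Y) = E[XY] - E[X]E[Y] = 65/3 - 4*13/3 = 13/3

13/3


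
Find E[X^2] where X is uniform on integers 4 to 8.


E[X^2] = (1/5) * sum(x^2 for x=4..8)
= 190/5 = 38

38


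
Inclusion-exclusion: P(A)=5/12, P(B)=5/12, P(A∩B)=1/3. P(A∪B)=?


P(A∪B) = P(A) + P(B) - P(A∩B)
= 5/12 + 5/12 - 1/3 = 1/2

1/2


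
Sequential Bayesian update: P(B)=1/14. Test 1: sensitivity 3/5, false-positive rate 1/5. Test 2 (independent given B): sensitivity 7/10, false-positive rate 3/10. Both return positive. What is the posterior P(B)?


After test 1: P(+) = 3/5*1/14 + 1/5*13/14 = 8/35
P(B|+) = (3/70)/(8/35) = 3/16
After test 2 (use post1 as new prior): P(+) = 7/10*3/16 + 3/10*13/16 = 3/8
P(B|+,+) = (21/160)/(3/8) = 7/20

7/20


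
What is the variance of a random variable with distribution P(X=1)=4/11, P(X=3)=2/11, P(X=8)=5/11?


E[X] = 50/11, E[X^2] = 342/11
Var(X) = E[X^2] - (E[X])^2 = 342/11 - (50/11)^2 = 1262/121

1262/121


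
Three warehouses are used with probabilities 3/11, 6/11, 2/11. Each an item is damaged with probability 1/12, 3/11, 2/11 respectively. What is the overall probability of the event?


P(A) = P(A|B1)P(B1) + P(A|B2)P(B2) + P(A|B3)P(B3)
= 1/12*3/11 + 3/11*6/11 + 2/11*2/11
= 1/44 + 18/121 + 4/121 = 9/44

9/44


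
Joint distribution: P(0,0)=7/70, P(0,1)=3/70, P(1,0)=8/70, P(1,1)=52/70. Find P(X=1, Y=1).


Read from table: P(X=1, Y=1) = 52/70 = 26/35

26/35


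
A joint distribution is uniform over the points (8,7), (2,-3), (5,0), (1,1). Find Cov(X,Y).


E[X]=4, E[Y]=5/4, E[XY]=51/4
Cov(X,Y) = E[XY] - E[X]E[Y] = 51/4 - 4*5/4 = 31/4

31/4


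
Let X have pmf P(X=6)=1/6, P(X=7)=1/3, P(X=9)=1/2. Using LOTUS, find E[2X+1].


E[2X+1] = sum(g(x)*P(x))
= 13*1/6 + 15*1/3 + 19*1/2
= 50/3

50/3


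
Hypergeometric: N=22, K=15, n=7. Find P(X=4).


P(X=4) = C(15,4)*C(7,3) / C(22,7)
= 1365*35 / 170544
= 47775/170544 = 15925/56848

15925/56848


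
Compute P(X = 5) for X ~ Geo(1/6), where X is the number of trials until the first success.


P(X=5) = (1-p)^4 * p = (5/6)^4 * 1/6
= 625/1296 * 1/6 = 625/7776

625/7776


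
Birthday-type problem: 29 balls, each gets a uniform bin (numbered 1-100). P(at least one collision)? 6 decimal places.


P(all different) = prod((100-i)/100 for i=0..28) = 0.010973
P(at least one match) = 1 - 0.010973 = 0.989027

0.989027


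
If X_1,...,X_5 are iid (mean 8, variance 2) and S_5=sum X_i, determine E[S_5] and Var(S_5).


E[S_n] = n*mu = 5*8 = 40
Var(S_n) = n*sigma^2 = 5*2 = 10

E[S_5]=40, Var(S_5)=10


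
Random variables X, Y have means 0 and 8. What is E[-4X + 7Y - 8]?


E[-4X + 7Y - 8] = -4*E[X] + 7*E[Y] - 8
= (-4)*(0) + (7)*(8) + (-8)
= 0 + 56 - 8 = 48

48


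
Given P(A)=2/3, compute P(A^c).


P(A') = 1 - P(A) = 1 - 2/3 = 1/3

1/3


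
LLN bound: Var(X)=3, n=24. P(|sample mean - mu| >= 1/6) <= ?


Var(Xbar) = Var(X)/n = 3/24
Chebyshev: P(|Xbar-mu| >= 1/6) <= Var(Xbar)/(1/6)^2 = (1/8)/(1/36) = 9/2
Bound exceeds 1, so trivial bound: 1

1


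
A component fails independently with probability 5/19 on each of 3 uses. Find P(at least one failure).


P(at least one) = 1 - P(none)
P(none) = (1 - 5/19)^3 = (14/19)^3 = 2744/6859
P(at least one) = 1 - 2744/6859 = 4115/6859

4115/6859


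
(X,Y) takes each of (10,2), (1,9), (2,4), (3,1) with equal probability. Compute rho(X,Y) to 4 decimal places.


Cov(X,Y) = -6.0000, Var(X) = 12.5000, Var(Y) = 9.5000
rho = Cov/(sqrt(VarX)*sqrt(VarY)) = -0.5506

-0.5506


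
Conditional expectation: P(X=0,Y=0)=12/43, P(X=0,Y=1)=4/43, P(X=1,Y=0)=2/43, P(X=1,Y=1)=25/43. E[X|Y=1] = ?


P(Y=1) = 29/43
E[X|Y=1] = (0*4 + 1*25)/29 = 25/29

25/29


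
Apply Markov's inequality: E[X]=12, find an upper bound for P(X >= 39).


Markov: P(X >= a) <= E[X]/a
P(X >= 39) <= 12/39 = 4/13

4/13


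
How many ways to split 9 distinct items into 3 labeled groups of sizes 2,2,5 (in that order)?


9! = 362880
Denominator: 2!=2 * 2!=2 * 5!=120
Coefficient = 362880 / 480 = 756

756


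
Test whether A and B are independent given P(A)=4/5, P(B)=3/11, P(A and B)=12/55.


P(A)*P(B) = 4/5*3/11 = 12/55
P(A∩B) = 12/55, which equals P(A)P(B), so independent

Yes, A and B are independent


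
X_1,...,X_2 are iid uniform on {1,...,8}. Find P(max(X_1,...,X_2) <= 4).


P(max <= 4) = P(all X_i <= 4) = (P(X_1 <= 4))^2
= (4/8)^2 = (1/2)^2 = 1/4

1/4


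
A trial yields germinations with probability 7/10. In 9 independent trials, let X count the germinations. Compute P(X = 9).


P(X=9) = C(9,9) * p^9 * (1-p)^0
= 1 * 40353607/1000000000 * 1
= 40353607/1000000000

40353607/1000000000


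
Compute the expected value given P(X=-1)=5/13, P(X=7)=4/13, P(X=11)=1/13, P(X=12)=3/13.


E[X] = sum(x * P(x))
= -1*5/13 + 7*4/13 + 11*1/13 + 12*3/13
= 70/13

70/13


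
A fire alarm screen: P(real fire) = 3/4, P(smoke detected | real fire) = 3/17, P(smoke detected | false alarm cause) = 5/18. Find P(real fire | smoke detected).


P(A) = P(A|B)P(B) + P(A|B')P(B') = 3/17*3/4 + 5/18*1/4 = 247/1224
P(B|A) = P(A|B)P(B)/P(A) = (9/68)/(247/1224) = 162/247

162/247


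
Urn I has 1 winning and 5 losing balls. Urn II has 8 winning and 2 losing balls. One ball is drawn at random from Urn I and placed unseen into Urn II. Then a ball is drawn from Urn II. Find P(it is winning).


P(transfer winning) = 1/6; P(transfer losing) = 5/6
If winning transferred: Urn II has 9 winning of 11, so P(winning|winning moved) = 9/11
If losing transferred: Urn II has 8 winning of 11, so P(winning|losing moved) = 8/11
By total probability: P(winning) = 1/6*9/11 + 5/6*8/11 = 49/66

49/66


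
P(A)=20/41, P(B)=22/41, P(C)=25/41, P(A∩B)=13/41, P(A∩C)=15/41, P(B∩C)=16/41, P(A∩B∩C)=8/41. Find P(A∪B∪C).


P(A∪B∪C) = P(A)+P(B)+P(C) - P(AB)-P(AC)-P(BC) + P(ABC)
= 20/41+22/41+25/41 - 13/41-15/41-16/41 + 8/41
= 31/41

31/41


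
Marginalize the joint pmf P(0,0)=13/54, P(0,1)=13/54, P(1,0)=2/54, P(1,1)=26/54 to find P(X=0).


P(X=0) = P(0,0)+P(0,1) = 13/54 + 13/54 = 26/54 = 13/27

13/27


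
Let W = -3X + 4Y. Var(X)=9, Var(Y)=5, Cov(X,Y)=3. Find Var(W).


Var(-3X + 4Y) = (-3)^2*Var(X) + 4^2*Var(Y) + 2*(-3)*4*Cov(X,Y)
= 9*9 + 16*5 - 24*3
= 81 + 80 - 72 = 89

89


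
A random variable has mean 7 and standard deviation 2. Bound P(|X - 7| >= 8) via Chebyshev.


k = 8/2 = 4
Chebyshev: P(|X-mu| >= k*sigma) <= 1/k^2 = 1/4^2 = 1/16

1/16


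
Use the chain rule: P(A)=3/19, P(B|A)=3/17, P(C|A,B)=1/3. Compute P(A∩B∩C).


P(A∩B∩C) = P(A) * P(B|A) * P(C|A∩B)
= 3/19 * 3/17 * 1/3
= 9/323 * 1/3 = 3/323

3/323


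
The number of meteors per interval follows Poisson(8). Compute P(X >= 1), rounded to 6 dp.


P(X>=1) = 1 - P(X<=0) = 1 - (e^(-8)*8^0/0!)
≈ 1 - 0.0003354626 = 0.9996645374
≈ 0.999665

0.999665


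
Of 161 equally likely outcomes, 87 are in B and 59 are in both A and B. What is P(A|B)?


P(A|B) = P(A∩B)/P(B) = (59/161)/(87/161) = 59/87

59/87


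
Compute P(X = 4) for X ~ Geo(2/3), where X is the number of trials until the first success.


P(X=4) = (1-p)^3 * p = (1/3)^3 * 2/3
= 1/27 * 2/3 = 2/81

2/81


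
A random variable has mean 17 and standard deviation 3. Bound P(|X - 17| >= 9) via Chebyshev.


k = 9/3 = 3
Chebyshev: P(|X-mu| >= k*sigma) <= 1/k^2 = 1/3^2 = 1/9

1/9


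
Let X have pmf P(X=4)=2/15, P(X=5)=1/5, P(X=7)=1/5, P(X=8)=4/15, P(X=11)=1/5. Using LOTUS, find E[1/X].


E[1/X] = sum(g(x)*P(x))
= 1/4*2/15 + 1/5*1/5 + 1/7*1/5 + 1/8*4/15 + 1/11*1/5
= 886/5775

886/5775


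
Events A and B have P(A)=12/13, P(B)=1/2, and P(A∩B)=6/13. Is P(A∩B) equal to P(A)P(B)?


P(A)*P(B) = 12/13*1/2 = 6/13
P(A∩B) = 6/13, which equals P(A)P(B), so independent

Yes, A and B are independent


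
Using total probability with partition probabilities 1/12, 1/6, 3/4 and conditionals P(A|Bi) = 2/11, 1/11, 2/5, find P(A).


P(A) = P(A|B1)P(B1) + P(A|B2)P(B2) + P(A|B3)P(B3)
= 2/11*1/12 + 1/11*1/6 + 2/5*3/4
= 1/66 + 1/66 + 3/10 = 109/330

109/330


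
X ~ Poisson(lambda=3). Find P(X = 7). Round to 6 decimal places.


P(X=7) = e^(-3) * 3^7 / 7!
≈ 0.04978706837 * 2187 / 5040
≈ 0.021604

0.021604


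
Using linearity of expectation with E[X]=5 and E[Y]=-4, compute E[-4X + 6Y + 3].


E[-4X + 6Y + 3] = -4*E[X] + 6*E[Y] + 3
= (-4)*(5) + (6)*(-4) + (3)
= -20 - 24 + 3 = -41

-41


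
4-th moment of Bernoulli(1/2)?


For Bernoulli: X in {0,1}
E[X^4] = 0^4*(1-1/2) + 1^4*1/2 = 1/2

1/2


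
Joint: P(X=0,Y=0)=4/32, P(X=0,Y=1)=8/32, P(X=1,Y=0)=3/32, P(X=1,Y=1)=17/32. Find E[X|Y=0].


P(Y=0) = 7/32
E[X|Y=0] = (0*4 + 1*3)/7 = 3/7

3/7


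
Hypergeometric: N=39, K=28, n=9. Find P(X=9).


P(X=9) = C(28,9)*C(11,0) / C(39,9)
= 6906900*1 / 211915132
= 6906900/211915132 = 12075/370481

12075/370481


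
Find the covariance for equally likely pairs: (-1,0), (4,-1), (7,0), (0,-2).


E[X]=5/2, E[Y]=-3/4, E[XY]=-1
Cov(X,Y) = E[XY] - E[X]E[Y] = -1 - 5/2*-3/4 = 7/8

7/8


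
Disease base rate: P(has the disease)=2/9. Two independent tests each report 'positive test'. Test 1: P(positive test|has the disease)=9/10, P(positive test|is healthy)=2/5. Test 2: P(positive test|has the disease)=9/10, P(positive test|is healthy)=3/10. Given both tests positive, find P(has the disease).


After test 1: P(+) = 9/10*2/9 + 2/5*7/9 = 23/45
P(B|+) = (1/5)/(23/45) = 9/23
After test 2 (use post1 as new prior): P(+) = 9/10*9/23 + 3/10*14/23 = 123/230
P(B|+,+) = (81/230)/(123/230) = 27/41

27/41


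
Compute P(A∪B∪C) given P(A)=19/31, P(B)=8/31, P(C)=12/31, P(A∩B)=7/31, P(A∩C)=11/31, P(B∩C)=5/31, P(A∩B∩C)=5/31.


P(A∪B∪C) = P(A)+P(B)+P(C) - P(AB)-P(AC)-P(BC) + P(ABC)
= 19/31+8/31+12/31 - 7/31-11/31-5/31 + 5/31
= 21/31

21/31


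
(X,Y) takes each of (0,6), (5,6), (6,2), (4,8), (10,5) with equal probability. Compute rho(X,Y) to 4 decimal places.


Cov(X,Y) = -2.2000, Var(X) = 10.4000, Var(Y) = 3.8400
rho = Cov/(sqrt(VarX)*sqrt(VarY)) = -0.3481

-0.3481


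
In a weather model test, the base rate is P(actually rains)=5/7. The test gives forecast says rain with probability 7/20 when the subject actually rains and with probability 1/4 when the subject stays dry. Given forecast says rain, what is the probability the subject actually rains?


P(A) = P(A|B)P(B) + P(A|B')P(B') = 7/20*5/7 + 1/4*2/7 = 9/28
P(B|A) = P(A|B)P(B)/P(A) = (1/4)/(9/28) = 7/9

7/9


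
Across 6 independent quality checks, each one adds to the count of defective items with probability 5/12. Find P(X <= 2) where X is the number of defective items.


P(X<=2) = P(X=0) + P(X=1) + P(X=2)
= 117649/2985984 + 84035/497664 + 300125/995328
= 761117/1492992

761117/1492992


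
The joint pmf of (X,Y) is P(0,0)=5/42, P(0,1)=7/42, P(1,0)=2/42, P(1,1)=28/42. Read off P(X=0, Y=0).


Read from table: P(X=0, Y=0) = 5/42

5/42


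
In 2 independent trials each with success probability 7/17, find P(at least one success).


P(at least one) = 1 - P(none)
P(none) = (1 - 7/17)^2 = (10/17)^2 = 100/289
P(at least one) = 1 - 100/289 = 189/289

189/289


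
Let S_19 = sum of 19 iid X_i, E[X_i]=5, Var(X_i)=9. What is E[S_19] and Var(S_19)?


E[S_n] = n*mu = 19*5 = 95
Var(S_n) = n*sigma^2 = 19*9 = 171

E[S_19]=95, Var(S_19)=171


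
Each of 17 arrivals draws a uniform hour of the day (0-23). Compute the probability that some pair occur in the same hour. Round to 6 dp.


P(all different) = prod((24-i)/24 for i=0..16) = 0.000423
P(at least one match) = 1 - 0.000423 = 0.999577

0.999577


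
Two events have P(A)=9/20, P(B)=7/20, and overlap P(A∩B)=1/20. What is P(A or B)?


P(A∪B) = P(A) + P(B) - P(A∩B)
= 9/20 + 7/20 - 1/20 = 3/4

3/4


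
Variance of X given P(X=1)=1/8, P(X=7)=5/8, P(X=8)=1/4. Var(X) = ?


E[X] = 13/2, E[X^2] = 187/4
Var(X) = E[X^2] - (E[X])^2 = 187/4 - (13/2)^2 = 9/2

9/2


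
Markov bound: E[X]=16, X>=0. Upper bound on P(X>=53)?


Markov: P(X >= a) <= E[X]/a
P(X >= 53) <= 16/53

16/53


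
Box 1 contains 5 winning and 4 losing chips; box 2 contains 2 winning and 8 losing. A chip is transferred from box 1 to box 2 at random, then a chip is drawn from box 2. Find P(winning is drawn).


P(transfer winning) = 5/9; P(transfer losing) = 4/9
If winning transferred: Urn II has 3 winning of 11, so P(winning|winning moved) = 3/11
If losing transferred: Urn II has 2 winning of 11, so P(winning|losing moved) = 2/11
By total probability: P(winning) = 5/9*3/11 + 4/9*2/11 = 23/99

23/99


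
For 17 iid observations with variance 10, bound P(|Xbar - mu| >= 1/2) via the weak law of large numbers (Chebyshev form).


Var(Xbar) = Var(X)/n = 10/17
Chebyshev: P(|Xbar-mu| >= 1/2) <= Var(Xbar)/(1/2)^2 = (10/17)/(1/4) = 40/17
Bound exceeds 1, so trivial bound: 1

1


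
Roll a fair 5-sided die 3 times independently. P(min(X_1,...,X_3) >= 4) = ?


P(min >= 4) = P(all X_i >= 4) = (P(X_1 >= 4))^3
= (2/5)^3 = 8/125

8/125


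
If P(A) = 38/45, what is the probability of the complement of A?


P(A') = 1 - P(A) = 1 - 38/45 = 7/45

7/45


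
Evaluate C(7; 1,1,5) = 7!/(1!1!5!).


7! = 5040
Denominator: 1!=1 * 1!=1 * 5!=120
Coefficient = 5040 / 120 = 42

42


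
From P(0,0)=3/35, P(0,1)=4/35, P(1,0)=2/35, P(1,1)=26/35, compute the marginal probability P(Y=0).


P(Y=0) = P(0,0)+P(1,0) = 3/35 + 2/35 = 5/35 = 1/7

1/7


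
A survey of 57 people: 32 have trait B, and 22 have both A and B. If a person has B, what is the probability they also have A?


P(A|B) = P(A∩B)/P(B) = (22/57)/(32/57) = 22/32 = 11/16

11/16


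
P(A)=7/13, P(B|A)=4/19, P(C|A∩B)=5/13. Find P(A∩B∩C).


P(A∩B∩C) = P(A) * P(B|A) * P(C|A∩B)
= 7/13 * 4/19 * 5/13
= 28/247 * 5/13 = 140/3211

140/3211


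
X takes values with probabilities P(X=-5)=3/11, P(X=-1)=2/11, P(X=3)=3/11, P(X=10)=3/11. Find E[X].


E[X] = sum(x * P(x))
= -5*3/11 - 1*2/11 + 3*3/11 + 10*3/11
= 2

2


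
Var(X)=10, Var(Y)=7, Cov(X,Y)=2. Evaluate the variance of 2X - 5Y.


Var(2X - 5Y) = 2^2*Var(X) + (-5)^2*Var(Y) + 2*2*(-5)*Cov(X,Y)
= 4*10 + 25*7 - 20*2
= 40 + 175 - 40 = 175

175


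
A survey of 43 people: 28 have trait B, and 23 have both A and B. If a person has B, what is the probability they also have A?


P(A|B) = P(A∩B)/P(B) = (23/43)/(28/43) = 23/28

23/28


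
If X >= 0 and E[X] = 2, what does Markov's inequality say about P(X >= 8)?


Markov: P(X >= a) <= E[X]/a
P(X >= 8) <= 2/8 = 1/4

1/4


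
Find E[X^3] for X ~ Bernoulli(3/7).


For Bernoulli: X in {0,1}
E[X^3] = 0^3*(1-3/7) + 1^3*3/7 = 3/7

3/7


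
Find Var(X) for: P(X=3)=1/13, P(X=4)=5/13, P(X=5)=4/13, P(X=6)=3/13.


E[X] = 61/13, E[X^2] = 297/13
Var(X) = E[X^2] - (E[X])^2 = 297/13 - (61/13)^2 = 140/169

140/169


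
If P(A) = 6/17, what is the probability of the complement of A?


P(A') = 1 - P(A) = 1 - 6/17 = 11/17

11/17


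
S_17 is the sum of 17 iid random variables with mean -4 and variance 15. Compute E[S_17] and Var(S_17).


E[S_n] = n*mu = 17*-4 = -68
Var(S_n) = n*sigma^2 = 17*15 = 255

E[S_17]=-68, Var(S_17)=255


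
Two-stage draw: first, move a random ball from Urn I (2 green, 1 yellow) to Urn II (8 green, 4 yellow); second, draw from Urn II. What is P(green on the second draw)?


P(transfer green) = 2/3; P(transfer yellow) = 1/3
If green transferred: Urn II has 9 green of 13, so P(green|green moved) = 9/13
If yellow transferred: Urn II has 8 green of 13, so P(green|yellow moved) = 8/13
By total probability: P(green) = 2/3*9/13 + 1/3*8/13 = 2/3

2/3


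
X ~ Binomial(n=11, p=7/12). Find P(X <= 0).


P(X<=0) = P(X=0)
= 48828125/743008370688
= 48828125/743008370688

48828125/743008370688


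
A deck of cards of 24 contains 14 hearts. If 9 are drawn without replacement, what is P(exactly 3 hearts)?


P(X=3) = C(14,3)*C(10,6) / C(24,9)
= 364*210 / 1307504
= 76440/1307504 = 9555/163438

9555/163438


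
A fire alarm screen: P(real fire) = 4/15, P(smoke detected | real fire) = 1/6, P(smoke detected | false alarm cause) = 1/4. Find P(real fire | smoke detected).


P(A) = P(A|B)P(B) + P(A|B')P(B') = 1/6*4/15 + 1/4*11/15 = 41/180
P(B|A) = P(A|B)P(B)/P(A) = (2/45)/(41/180) = 8/41

8/41


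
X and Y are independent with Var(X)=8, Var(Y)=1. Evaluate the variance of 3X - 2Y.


Independence => Cov(X,Y)=0
Var(3X - 2Y) = 3^2*Var(X) + (-2)^2*Var(Y)
= 9*8 + 4*1 = 76

76


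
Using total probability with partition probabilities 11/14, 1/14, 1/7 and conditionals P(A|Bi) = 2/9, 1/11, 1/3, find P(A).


P(A) = P(A|B1)P(B1) + P(A|B2)P(B2) + P(A|B3)P(B3)
= 2/9*11/14 + 1/11*1/14 + 1/3*1/7
= 11/63 + 1/154 + 1/21 = 317/1386

317/1386


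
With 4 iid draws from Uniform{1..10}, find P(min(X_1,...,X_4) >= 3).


P(min >= 3) = P(all X_i >= 3) = (P(X_1 >= 3))^4
= (8/10)^4 = (4/5)^4 = 256/625

256/625


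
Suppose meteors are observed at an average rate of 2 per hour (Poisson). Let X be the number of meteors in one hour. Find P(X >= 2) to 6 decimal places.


P(X>=2) = 1 - P(X<=1) = 1 - (e^(-2)*2^0/0! + e^(-2)*2^1/1!)
≈ 1 - (0.1353352832 + 0.2706705665)
= 1 - 0.4060058497 = 0.5939941503
≈ 0.593994

0.593994


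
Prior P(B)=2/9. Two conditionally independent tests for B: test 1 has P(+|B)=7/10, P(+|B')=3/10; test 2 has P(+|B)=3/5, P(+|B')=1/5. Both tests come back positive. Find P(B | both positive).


After test 1: P(+) = 7/10*2/9 + 3/10*7/9 = 7/18
P(B|+) = (7/45)/(7/18) = 2/5
After test 2 (use post1 as new prior): P(+) = 3/5*2/5 + 1/5*3/5 = 9/25
P(B|+,+) = (6/25)/(9/25) = 2/3

2/3


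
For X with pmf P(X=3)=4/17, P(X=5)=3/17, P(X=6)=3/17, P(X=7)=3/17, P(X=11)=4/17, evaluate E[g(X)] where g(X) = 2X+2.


E[2X+2] = sum(g(x)*P(x))
= 8*4/17 + 12*3/17 + 14*3/17 + 16*3/17 + 24*4/17
= 254/17

254/17


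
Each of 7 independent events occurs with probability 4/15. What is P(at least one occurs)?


P(at least one) = 1 - P(none)
P(none) = (1 - 4/15)^7 = (11/15)^7 = 19487171/170859375
P(at least one) = 1 - 19487171/170859375 = 151372204/170859375

151372204/170859375


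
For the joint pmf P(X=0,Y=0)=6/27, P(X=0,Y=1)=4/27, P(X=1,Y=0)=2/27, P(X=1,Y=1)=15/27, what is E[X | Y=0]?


P(Y=0) = 8/27
E[X|Y=0] = (0*6 + 1*2)/8 = 2/8 = 1/4

1/4


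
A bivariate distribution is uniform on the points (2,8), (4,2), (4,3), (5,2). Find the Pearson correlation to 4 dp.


Cov(X,Y) = -2.5625, Var(X) = 1.1875, Var(Y) = 6.1875
rho = Cov/(sqrt(VarX)*sqrt(VarY)) = -0.9453

-0.9453


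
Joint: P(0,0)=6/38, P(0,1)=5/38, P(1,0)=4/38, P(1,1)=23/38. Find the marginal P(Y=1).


P(Y=1) = P(0,1)+P(1,1) = 5/38 + 23/38 = 28/38 = 14/19

14/19


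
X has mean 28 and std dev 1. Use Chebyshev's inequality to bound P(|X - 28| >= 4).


k = 4/1 = 4
Chebyshev: P(|X-mu| >= k*sigma) <= 1/k^2 = 1/4^2 = 1/16

1/16


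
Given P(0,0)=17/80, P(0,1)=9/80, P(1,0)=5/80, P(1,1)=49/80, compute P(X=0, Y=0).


Read from table: P(X=0, Y=0) = 17/80

17/80


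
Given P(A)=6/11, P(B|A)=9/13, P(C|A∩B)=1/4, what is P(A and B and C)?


P(A∩B∩C) = P(A) * P(B|A) * P(C|A∩B)
= 6/11 * 9/13 * 1/4
= 54/143 * 1/4 = 27/286

27/286


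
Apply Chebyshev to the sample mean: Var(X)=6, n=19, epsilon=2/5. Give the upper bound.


Var(Xbar) = Var(X)/n = 6/19
Chebyshev: P(|Xbar-mu| >= 2/5) <= Var(Xbar)/(2/5)^2 = (6/19)/(4/25) = 75/38
Bound exceeds 1, so trivial bound: 1

1


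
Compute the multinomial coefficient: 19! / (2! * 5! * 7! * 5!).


19! = 121645100408832000
Denominator: 2!=2 * 5!=120 * 7!=5040 * 5!=120
Coefficient = 121645100408832000 / 145152000 = 838053216

838053216


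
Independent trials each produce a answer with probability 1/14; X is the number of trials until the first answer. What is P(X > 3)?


P(X > 3) = P(first 3 trials all fail) = (1-p)^3 = (13/14)^3 = 2197/2744

2197/2744


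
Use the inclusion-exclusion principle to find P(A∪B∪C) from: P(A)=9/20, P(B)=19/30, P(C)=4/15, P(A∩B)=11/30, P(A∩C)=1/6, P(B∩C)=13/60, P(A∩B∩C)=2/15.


P(A∪B∪C) = P(A)+P(B)+P(C) - P(AB)-P(AC)-P(BC) + P(ABC)
= 9/20+19/30+4/15 - 11/30-1/6-13/60 + 2/15
= 11/15

11/15


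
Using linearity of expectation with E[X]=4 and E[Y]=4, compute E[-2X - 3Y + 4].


E[-2X - 3Y + 4] = -2*E[X] - 3*E[Y] + 4
= (-2)*(4) + (-3)*(4) + (4)
= -8 - 12 + 4 = -16

-16


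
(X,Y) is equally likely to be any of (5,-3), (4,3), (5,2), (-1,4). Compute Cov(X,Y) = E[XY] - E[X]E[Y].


E[X]=13/4, E[Y]=3/2, E[XY]=3/4
Cov(X,Y) = E[XY] - E[X]E[Y] = 3/4 - 13/4*3/2 = -33/8

-33/8


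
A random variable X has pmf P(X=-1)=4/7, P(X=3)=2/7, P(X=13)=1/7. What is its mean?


E[X] = sum(x * P(x))
= -1*4/7 + 3*2/7 + 13*1/7
= 15/7

15/7


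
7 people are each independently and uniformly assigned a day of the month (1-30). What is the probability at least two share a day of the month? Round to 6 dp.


P(all different) = prod((30-i)/30 for i=0..6) = 0.469156
P(at least one match) = 1 - 0.469156 = 0.530844

0.530844


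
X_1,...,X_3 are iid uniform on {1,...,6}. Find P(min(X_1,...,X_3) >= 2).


P(min >= 2) = P(all X_i >= 2) = (P(X_1 >= 2))^3
= (5/6)^3 = 125/216

125/216


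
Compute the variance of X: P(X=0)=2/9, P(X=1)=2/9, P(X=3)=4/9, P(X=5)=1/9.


E[X] = 19/9, E[X^2] = 7
Var(X) = E[X^2] - (E[X])^2 = 7 - (19/9)^2 = 206/81

206/81


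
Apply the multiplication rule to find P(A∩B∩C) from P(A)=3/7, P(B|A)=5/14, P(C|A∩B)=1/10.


P(A∩B∩C) = P(A) * P(B|A) * P(C|A∩B)
= 3/7 * 5/14 * 1/10
= 15/98 * 1/10 = 3/196

3/196


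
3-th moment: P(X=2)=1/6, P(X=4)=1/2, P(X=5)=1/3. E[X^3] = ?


E[X^3] = sum(x^3 * P(x))
= 8*1/6 + 64*1/2 + 125*1/3
= 75

75


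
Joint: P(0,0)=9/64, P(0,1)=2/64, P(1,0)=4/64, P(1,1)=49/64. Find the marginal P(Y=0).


P(Y=0) = P(0,0)+P(1,0) = 9/64 + 4/64 = 13/64

13/64


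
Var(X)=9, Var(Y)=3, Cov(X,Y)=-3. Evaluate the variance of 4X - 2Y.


Var(4X - 2Y) = 4^2*Var(X) + (-2)^2*Var(Y) + 2*4*(-2)*Cov(X,Y)
= 16*9 + 4*3 - 16*(-3)
= 144 + 12 + 48 = 204

204


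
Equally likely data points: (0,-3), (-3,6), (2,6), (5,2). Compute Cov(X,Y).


E[X]=1, E[Y]=11/4, E[XY]=1
Cov(X,Y) = E[XY] - E[X]E[Y] = 1 - 1*11/4 = -7/4

-7/4


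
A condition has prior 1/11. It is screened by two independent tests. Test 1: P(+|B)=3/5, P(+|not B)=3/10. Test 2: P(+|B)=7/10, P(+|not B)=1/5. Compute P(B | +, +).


After test 1: P(+) = 3/5*1/11 + 3/10*10/11 = 18/55
P(B|+) = (3/55)/(18/55) = 1/6
After test 2 (use post1 as new prior): P(+) = 7/10*1/6 + 1/5*5/6 = 17/60
P(B|+,+) = (7/60)/(17/60) = 7/17

7/17


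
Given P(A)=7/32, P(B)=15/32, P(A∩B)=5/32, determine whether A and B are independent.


P(A)*P(B) = 7/32*15/32 = 105/1024
P(A∩B) = 5/32 != 105/1024, so not independent

No, A and B are not independent


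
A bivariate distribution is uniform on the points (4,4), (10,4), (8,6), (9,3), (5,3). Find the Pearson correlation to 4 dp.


Cov(X,Y) = 0.4000, Var(X) = 5.3600, Var(Y) = 1.2000
rho = Cov/(sqrt(VarX)*sqrt(VarY)) = 0.1577

0.1577


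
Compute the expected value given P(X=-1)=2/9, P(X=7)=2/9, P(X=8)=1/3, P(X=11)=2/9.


E[X] = sum(x * P(x))
= -1*2/9 + 7*2/9 + 8*1/3 + 11*2/9
= 58/9

58/9


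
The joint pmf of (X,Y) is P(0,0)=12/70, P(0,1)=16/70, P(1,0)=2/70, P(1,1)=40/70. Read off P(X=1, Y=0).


Read from table: P(X=1, Y=0) = 2/70 = 1/35

1/35


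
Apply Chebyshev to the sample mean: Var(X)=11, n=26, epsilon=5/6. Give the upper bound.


Var(Xbar) = Var(X)/n = 11/26
Chebyshev: P(|Xbar-mu| >= 5/6) <= Var(Xbar)/(5/6)^2 = (11/26)/(25/36) = 198/325

198/325


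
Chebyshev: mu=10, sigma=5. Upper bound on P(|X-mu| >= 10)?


k = 10/5 = 2
Chebyshev: P(|X-mu| >= k*sigma) <= 1/k^2 = 1/2^2 = 1/4

1/4


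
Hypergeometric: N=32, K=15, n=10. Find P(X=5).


P(X=5) = C(15,5)*C(17,5) / C(32,10)
= 3003*6188 / 64512240
= 18582564/64512240 = 119119/413540

119119/413540


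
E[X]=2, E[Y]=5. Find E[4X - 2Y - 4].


E[4X - 2Y - 4] = 4*E[X] - 2*E[Y] - 4
= (4)*(2) + (-2)*(5) + (-4)
= 8 - 10 - 4 = -6

-6


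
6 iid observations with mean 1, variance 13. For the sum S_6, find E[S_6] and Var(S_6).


E[S_n] = n*mu = 6*1 = 6
Var(S_n) = n*sigma^2 = 6*13 = 78

E[S_6]=6, Var(S_6)=78


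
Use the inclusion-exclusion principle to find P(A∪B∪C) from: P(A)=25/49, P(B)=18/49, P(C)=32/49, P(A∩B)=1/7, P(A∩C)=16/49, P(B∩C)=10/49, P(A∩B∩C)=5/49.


P(A∪B∪C) = P(A)+P(B)+P(C) - P(AB)-P(AC)-P(BC) + P(ABC)
= 25/49+18/49+32/49 - 1/7-16/49-10/49 + 5/49
= 47/49

47/49


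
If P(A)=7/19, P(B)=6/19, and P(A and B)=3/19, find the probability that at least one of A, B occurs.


P(A∪B) = P(A) + P(B) - P(A∩B)
= 7/19 + 6/19 - 3/19 = 10/19

10/19


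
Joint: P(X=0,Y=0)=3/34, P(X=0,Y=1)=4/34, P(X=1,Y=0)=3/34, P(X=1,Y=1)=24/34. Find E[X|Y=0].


P(Y=0) = 6/34
E[X|Y=0] = (0*3 + 1*3)/6 = 3/6 = 1/2

1/2


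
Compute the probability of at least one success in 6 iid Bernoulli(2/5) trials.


P(at least one) = 1 - P(none)
P(none) = (1 - 2/5)^6 = (3/5)^6 = 729/15625
P(at least one) = 1 - 729/15625 = 14896/15625

14896/15625


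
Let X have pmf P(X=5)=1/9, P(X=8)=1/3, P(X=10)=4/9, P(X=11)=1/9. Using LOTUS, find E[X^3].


E[X^3] = sum(g(x)*P(x))
= 125*1/9 + 512*1/3 + 1000*4/9 + 1331*1/9
= 6992/9

6992/9


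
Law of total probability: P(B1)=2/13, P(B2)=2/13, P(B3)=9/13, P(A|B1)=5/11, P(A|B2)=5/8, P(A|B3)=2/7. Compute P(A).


P(A) = P(A|B1)P(B1) + P(A|B2)P(B2) + P(A|B3)P(B3)
= 5/11*2/13 + 5/8*2/13 + 2/7*9/13
= 10/143 + 5/52 + 18/91 = 1457/4004

1457/4004


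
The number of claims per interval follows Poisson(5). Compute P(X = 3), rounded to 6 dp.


P(X=3) = e^(-5) * 5^3 / 3!
≈ 0.006737946999 * 125 / 6
≈ 0.140374

0.140374


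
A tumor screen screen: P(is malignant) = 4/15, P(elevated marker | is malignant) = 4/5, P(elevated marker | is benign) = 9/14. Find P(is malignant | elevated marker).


P(A) = P(A|B)P(B) + P(A|B')P(B') = 4/5*4/15 + 9/14*11/15 = 719/1050
P(B|A) = P(A|B)P(B)/P(A) = (16/75)/(719/1050) = 224/719

224/719


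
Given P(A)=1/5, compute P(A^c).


P(A') = 1 - P(A) = 1 - 1/5 = 4/5

4/5


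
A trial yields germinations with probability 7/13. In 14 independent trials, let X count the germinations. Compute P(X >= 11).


P(X>=11) = P(X=11) + P(X=12) + P(X=13) + P(X=14)
= 11958872141664/302875106592253 + 3488004374652/302875106592253 + 8138676874188/3937376385699289 + 678223072849/3937376385699289
= 16125099589165/302875106592253

16125099589165/302875106592253


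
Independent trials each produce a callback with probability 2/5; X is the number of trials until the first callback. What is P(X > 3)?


P(X > 3) = P(first 3 trials all fail) = (1-p)^3 = (3/5)^3 = 27/125

27/125


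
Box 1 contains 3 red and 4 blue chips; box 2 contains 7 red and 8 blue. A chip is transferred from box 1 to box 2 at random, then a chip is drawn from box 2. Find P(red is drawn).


P(transfer red) = 3/7; P(transfer blue) = 4/7
If red transferred: Urn II has 8 red of 16, so P(red|red moved) = 1/2
If blue transferred: Urn II has 7 red of 16, so P(red|blue moved) = 7/16
By total probability: P(red) = 3/7*1/2 + 4/7*7/16 = 13/28

13/28


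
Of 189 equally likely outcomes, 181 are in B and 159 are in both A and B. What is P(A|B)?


P(A|B) = P(A∩B)/P(B) = (159/189)/(181/189) = 159/181

159/181


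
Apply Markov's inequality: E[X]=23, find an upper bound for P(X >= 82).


Markov: P(X >= a) <= E[X]/a
P(X >= 82) <= 23/82

23/82


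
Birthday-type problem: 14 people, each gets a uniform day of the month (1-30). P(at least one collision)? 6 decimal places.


P(all different) = prod((30-i)/30 for i=0..13) = 0.026506
P(at least one match) = 1 - 0.026506 = 0.973494

0.973494


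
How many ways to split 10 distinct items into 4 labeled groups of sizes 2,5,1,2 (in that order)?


10! = 3628800
Denominator: 2!=2 * 5!=120 * 1!=1 * 2!=2
Coefficient = 3628800 / 480 = 7560

7560


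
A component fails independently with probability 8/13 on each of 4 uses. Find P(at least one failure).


P(at least one) = 1 - P(none)
P(none) = (1 - 8/13)^4 = (5/13)^4 = 625/28561
P(at least one) = 1 - 625/28561 = 27936/28561

27936/28561


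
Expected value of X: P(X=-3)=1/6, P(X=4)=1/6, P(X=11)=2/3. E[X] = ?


E[X] = sum(x * P(x))
= -3*1/6 + 4*1/6 + 11*2/3
= 15/2

15/2


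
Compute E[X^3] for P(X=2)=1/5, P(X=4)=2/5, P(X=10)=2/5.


E[X^3] = sum(g(x)*P(x))
= 8*1/5 + 64*2/5 + 1000*2/5
= 2136/5

2136/5


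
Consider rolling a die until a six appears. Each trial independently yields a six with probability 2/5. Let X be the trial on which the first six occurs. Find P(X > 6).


P(X > 6) = P(first 6 trials all fail) = (1-p)^6 = (3/5)^6 = 729/15625

729/15625


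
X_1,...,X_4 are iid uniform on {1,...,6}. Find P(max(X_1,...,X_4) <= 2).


P(max <= 2) = P(all X_i <= 2) = (P(X_1 <= 2))^4
= (2/6)^4 = (1/3)^4 = 1/81

1/81


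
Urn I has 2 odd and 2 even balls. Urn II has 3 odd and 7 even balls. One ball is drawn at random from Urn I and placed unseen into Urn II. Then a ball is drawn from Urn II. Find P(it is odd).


P(transfer odd) = 2/4 = 1/2; P(transfer even) = 1/2
If odd transferred: Urn II has 4 odd of 11, so P(odd|odd moved) = 4/11
If even transferred: Urn II has 3 odd of 11, so P(odd|even moved) = 3/11
By total probability: P(odd) = 1/2*4/11 + 1/2*3/11 = 7/22

7/22


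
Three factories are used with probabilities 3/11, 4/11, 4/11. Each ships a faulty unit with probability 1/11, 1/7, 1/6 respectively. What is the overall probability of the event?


P(A) = P(A|B1)P(B1) + P(A|B2)P(B2) + P(A|B3)P(B3)
= 1/11*3/11 + 1/7*4/11 + 1/6*4/11
= 3/121 + 4/77 + 2/33 = 349/2541

349/2541


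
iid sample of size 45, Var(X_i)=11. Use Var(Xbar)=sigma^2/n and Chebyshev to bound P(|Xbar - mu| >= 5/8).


Var(Xbar) = Var(X)/n = 11/45
Chebyshev: P(|Xbar-mu| >= 5/8) <= Var(Xbar)/(5/8)^2 = (11/45)/(25/64) = 704/1125

704/1125


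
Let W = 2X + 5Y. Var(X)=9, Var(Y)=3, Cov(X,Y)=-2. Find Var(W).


Var(2X + 5Y) = 2^2*Var(X) + 5^2*Var(Y) + 2*2*5*Cov(X,Y)
= 4*9 + 25*3 + 20*(-2)
= 36 + 75 - 40 = 71

71


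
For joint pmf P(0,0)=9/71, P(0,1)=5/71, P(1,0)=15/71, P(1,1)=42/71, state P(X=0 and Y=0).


Read from table: P(X=0, Y=0) = 9/71

9/71


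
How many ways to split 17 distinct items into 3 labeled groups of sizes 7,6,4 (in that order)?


17! = 355687428096000
Denominator: 7!=5040 * 6!=720 * 4!=24
Coefficient = 355687428096000 / 87091200 = 4084080

4084080


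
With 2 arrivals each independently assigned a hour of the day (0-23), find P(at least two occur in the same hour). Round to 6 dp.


P(all different) = prod((24-i)/24 for i=0..1) = 0.958333
P(at least one match) = 1 - 0.958333 = 0.041667

0.041667


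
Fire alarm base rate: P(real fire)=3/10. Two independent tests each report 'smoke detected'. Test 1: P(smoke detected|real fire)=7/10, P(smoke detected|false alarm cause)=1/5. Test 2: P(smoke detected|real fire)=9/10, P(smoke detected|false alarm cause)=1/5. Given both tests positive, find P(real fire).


After test 1: P(+) = 7/10*3/10 + 1/5*7/10 = 7/20
P(B|+) = (21/100)/(7/20) = 3/5
After test 2 (use post1 as new prior): P(+) = 9/10*3/5 + 1/5*2/5 = 31/50
P(B|+,+) = (27/50)/(31/50) = 27/31

27/31


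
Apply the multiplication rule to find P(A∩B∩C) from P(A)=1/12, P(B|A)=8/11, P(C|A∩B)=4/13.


P(A∩B∩C) = P(A) * P(B|A) * P(C|A∩B)
= 1/12 * 8/11 * 4/13
= 2/33 * 4/13 = 8/429

8/429


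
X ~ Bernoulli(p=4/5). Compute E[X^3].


For Bernoulli: X in {0,1}
E[X^3] = 0^3*(1-4/5) + 1^3*4/5 = 4/5

4/5


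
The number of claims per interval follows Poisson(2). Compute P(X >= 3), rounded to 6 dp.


P(X>=3) = 1 - P(X<=2) = 1 - (e^(-2)*2^0/0! + e^(-2)*2^1/1! + e^(-2)*2^2/2!)
≈ 1 - (0.1353352832 + 0.2706705665 + 0.2706705665)
= 1 - 0.6766764162 = 0.3233235838
≈ 0.323324

0.323324


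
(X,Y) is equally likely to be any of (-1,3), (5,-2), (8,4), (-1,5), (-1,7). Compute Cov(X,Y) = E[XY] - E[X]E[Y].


E[X]=2, E[Y]=17/5, E[XY]=7/5
Cov(X,Y) = E[XY] - E[X]E[Y] = 7/5 - 2*17/5 = -27/5

-27/5


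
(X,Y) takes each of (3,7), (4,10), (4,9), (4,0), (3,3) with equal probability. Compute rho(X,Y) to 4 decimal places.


Cov(X,Y) = 0.3200, Var(X) = 0.2400, Var(Y) = 14.1600
rho = Cov/(sqrt(VarX)*sqrt(VarY)) = 0.1736

0.1736


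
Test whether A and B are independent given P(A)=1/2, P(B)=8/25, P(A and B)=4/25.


P(A)*P(B) = 1/2*8/25 = 4/25
P(A∩B) = 4/25, which equals P(A)P(B), so independent

Yes, A and B are independent


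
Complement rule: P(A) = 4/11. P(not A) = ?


P(A') = 1 - P(A) = 1 - 4/11 = 7/11

7/11


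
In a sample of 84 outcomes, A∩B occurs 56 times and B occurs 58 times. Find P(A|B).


P(A|B) = P(A∩B)/P(B) = (56/84)/(58/84) = 56/58 = 28/29

28/29


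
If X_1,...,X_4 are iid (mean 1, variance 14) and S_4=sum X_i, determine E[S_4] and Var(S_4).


E[S_n] = n*mu = 4*1 = 4
Var(S_n) = n*sigma^2 = 4*14 = 56

E[S_4]=4, Var(S_4)=56


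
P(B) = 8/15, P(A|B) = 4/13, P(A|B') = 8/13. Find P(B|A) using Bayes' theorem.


P(A) = P(A|B)P(B) + P(A|B')P(B') = 4/13*8/15 + 8/13*7/15 = 88/195
P(B|A) = P(A|B)P(B)/P(A) = (32/195)/(88/195) = 4/11

4/11


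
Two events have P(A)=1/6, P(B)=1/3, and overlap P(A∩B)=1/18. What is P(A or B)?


P(A∪B) = P(A) + P(B) - P(A∩B)
= 1/6 + 1/3 - 1/18 = 4/9

4/9


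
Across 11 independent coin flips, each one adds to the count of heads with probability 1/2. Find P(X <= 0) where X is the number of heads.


P(X<=0) = P(X=0)
= 1/2048
= 1/2048

1/2048


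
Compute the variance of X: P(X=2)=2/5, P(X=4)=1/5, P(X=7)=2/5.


E[X] = 22/5, E[X^2] = 122/5
Var(X) = E[X^2] - (E[X])^2 = 122/5 - (22/5)^2 = 126/25

126/25


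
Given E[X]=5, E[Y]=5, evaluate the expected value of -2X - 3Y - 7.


E[-2X - 3Y - 7] = -2*E[X] - 3*E[Y] - 7
= (-2)*(5) + (-3)*(5) + (-7)
= -10 - 15 - 7 = -32

-32


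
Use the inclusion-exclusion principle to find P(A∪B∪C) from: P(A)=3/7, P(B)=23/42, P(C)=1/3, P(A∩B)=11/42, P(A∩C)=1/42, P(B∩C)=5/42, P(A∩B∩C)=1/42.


P(A∪B∪C) = P(A)+P(B)+P(C) - P(AB)-P(AC)-P(BC) + P(ABC)
= 3/7+23/42+1/3 - 11/42-1/42-5/42 + 1/42
= 13/14

13/14


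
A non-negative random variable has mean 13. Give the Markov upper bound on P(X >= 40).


Markov: P(X >= a) <= E[X]/a
P(X >= 40) <= 13/40

13/40


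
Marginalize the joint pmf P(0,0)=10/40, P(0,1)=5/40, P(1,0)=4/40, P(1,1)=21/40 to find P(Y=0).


P(Y=0) = P(0,0)+P(1,0) = 10/40 + 4/40 = 14/40 = 7/20

7/20


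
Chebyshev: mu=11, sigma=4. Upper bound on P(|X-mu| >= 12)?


k = 12/4 = 3
Chebyshev: P(|X-mu| >= k*sigma) <= 1/k^2 = 1/3^2 = 1/9

1/9


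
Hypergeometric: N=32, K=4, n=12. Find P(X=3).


P(X=3) = C(4,3)*C(28,9) / C(32,12)
= 4*6906900 / 225792840
= 27627600/225792840 = 110/899

110/899


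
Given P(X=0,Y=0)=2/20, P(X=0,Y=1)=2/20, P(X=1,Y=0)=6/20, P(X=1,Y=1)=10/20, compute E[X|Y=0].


P(Y=0) = 8/20
E[X|Y=0] = (0*2 + 1*6)/8 = 6/8 = 3/4

3/4


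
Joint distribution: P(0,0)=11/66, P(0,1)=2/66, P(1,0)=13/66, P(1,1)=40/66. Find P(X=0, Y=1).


Read from table: P(X=0, Y=1) = 2/66 = 1/33

1/33


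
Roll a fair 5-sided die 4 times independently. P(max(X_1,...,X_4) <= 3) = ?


P(max <= 3) = P(all X_i <= 3) = (P(X_1 <= 3))^4
= (3/5)^4 = 81/625

81/625


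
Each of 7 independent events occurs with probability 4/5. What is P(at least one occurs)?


P(at least one) = 1 - P(none)
P(none) = (1 - 4/5)^7 = (1/5)^7 = 1/78125
P(at least one) = 1 - 1/78125 = 78124/78125

78124/78125


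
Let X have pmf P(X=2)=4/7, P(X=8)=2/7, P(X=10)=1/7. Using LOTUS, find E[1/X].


E[1/X] = sum(g(x)*P(x))
= 1/2*4/7 + 1/8*2/7 + 1/10*1/7
= 47/140

47/140


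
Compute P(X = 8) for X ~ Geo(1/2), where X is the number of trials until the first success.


P(X=8) = (1-p)^7 * p = (1/2)^7 * 1/2
= 1/128 * 1/2 = 1/256

1/256


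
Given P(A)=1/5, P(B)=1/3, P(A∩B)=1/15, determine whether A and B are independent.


P(A)*P(B) = 1/5*1/3 = 1/15
P(A∩B) = 1/15, which equals P(A)P(B), so independent

Yes, A and B are independent


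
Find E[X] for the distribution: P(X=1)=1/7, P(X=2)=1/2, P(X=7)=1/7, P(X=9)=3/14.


E[X] = sum(x * P(x))
= 1*1/7 + 2*1/2 + 7*1/7 + 9*3/14
= 57/14

57/14


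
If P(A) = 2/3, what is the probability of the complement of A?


P(A') = 1 - P(A) = 1 - 2/3 = 1/3

1/3


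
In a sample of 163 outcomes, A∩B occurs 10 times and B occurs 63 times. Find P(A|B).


P(A|B) = P(A∩B)/P(B) = (10/163)/(63/163) = 10/63

10/63


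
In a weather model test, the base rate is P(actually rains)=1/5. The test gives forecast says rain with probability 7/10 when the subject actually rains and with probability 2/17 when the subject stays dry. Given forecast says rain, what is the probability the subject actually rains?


P(A) = P(A|B)P(B) + P(A|B')P(B') = 7/10*1/5 + 2/17*4/5 = 199/850
P(B|A) = P(A|B)P(B)/P(A) = (7/50)/(199/850) = 119/199

119/199


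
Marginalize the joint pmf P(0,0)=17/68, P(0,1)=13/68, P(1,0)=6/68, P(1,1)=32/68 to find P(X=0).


P(X=0) = P(0,0)+P(0,1) = 17/68 + 13/68 = 30/68 = 15/34

15/34


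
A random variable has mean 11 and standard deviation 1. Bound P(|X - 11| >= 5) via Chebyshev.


k = 5/1 = 5
Chebyshev: P(|X-mu| >= k*sigma) <= 1/k^2 = 1/5^2 = 1/25

1/25


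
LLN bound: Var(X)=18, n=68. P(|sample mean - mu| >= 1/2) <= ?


Var(Xbar) = Var(X)/n = 18/68
Chebyshev: P(|Xbar-mu| >= 1/2) <= Var(Xbar)/(1/2)^2 = (9/34)/(1/4) = 18/17
Bound exceeds 1, so trivial bound: 1

1


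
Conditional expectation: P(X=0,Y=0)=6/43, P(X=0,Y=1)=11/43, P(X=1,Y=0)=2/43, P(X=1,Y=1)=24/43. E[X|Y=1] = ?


P(Y=1) = 35/43
E[X|Y=1] = (0*11 + 1*24)/35 = 24/35

24/35


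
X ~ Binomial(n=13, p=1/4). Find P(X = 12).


P(X=12) = C(13,12) * p^12 * (1-p)^1
= 13 * 1/16777216 * 3/4
= 39/67108864

39/67108864


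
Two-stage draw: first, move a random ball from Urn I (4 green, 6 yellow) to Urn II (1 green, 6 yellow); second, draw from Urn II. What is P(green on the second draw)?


P(transfer green) = 4/10 = 2/5; P(transfer yellow) = 3/5
If green transferred: Urn II has 2 green of 8, so P(green|green moved) = 1/4
If yellow transferred: Urn II has 1 green of 8, so P(green|yellow moved) = 1/8
By total probability: P(green) = 2/5*1/4 + 3/5*1/8 = 7/40

7/40


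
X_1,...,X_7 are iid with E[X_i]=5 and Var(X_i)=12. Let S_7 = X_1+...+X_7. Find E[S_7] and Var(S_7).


E[S_n] = n*mu = 7*5 = 35
Var(S_n) = n*sigma^2 = 7*12 = 84

E[S_7]=35, Var(S_7)=84


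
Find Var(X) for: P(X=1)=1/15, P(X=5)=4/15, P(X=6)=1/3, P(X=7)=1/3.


E[X] = 86/15, E[X^2] = 526/15
Var(X) = E[X^2] - (E[X])^2 = 526/15 - (86/15)^2 = 494/225

494/225


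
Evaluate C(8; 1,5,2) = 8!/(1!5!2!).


8! = 40320
Denominator: 1!=1 * 5!=120 * 2!=2
Coefficient = 40320 / 240 = 168

168


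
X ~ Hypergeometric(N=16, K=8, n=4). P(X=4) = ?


P(X=4) = C(8,4)*C(8,0) / C(16,4)
= 70*1 / 1820
= 70/1820 = 1/26

1/26


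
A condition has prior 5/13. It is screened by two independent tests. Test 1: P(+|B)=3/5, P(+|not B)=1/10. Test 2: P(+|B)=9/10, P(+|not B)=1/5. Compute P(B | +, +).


After test 1: P(+) = 3/5*5/13 + 1/10*8/13 = 19/65
P(B|+) = (3/13)/(19/65) = 15/19
After test 2 (use post1 as new prior): P(+) = 9/10*15/19 + 1/5*4/19 = 143/190
P(B|+,+) = (27/38)/(143/190) = 135/143

135/143


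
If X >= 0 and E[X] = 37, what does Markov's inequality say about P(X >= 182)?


Markov: P(X >= a) <= E[X]/a
P(X >= 182) <= 37/182

37/182
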